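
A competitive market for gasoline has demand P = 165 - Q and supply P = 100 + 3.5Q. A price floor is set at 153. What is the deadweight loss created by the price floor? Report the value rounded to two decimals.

Without the control, 165 - Q = 100 + 3.5Q so Q* = 14.4444 and P* = 150.5556.
At P = 153, buyers demand (165 - 153)/1 = 12 while sellers would supply more, so the quantity traded is 12 at price 153.
At Q = 12 the demand price is 153 and the supply price is 142. Deadweight loss is the triangle between the curves from 12 to 14.4444: (1/2)(153 - 142)(14.4444 - 12) = 13.4444.

13.44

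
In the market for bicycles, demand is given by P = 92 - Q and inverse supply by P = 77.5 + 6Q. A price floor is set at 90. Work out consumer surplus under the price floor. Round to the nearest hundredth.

Without the control, 92 - Q = 77.5 + 6Q so Q* = 2.0714 and P* = 89.9286.
At the floor price 90, quantity demanded is (92 - 90)/1 = 2; demand is the short side, so Q = 2 trades at P = 90.
CS is the triangle under demand above 90: (1/2)(2)(92 - 90) = 2.

2.00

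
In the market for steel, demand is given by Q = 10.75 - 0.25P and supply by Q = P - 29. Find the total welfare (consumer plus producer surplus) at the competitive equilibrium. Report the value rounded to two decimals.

19.60

Rewriting demand in inverse form: P = 43 - 4Q.
Rewriting supply in inverse form: P = 29 + Q.
Equilibrium: 43 - 4Q = 29 + Q, so Q* = 2.8 and P* = 31.8.
Total surplus is the full triangle between the curves from 0 to Q*: (1/2)(2.8)(43 - 29) = 19.6.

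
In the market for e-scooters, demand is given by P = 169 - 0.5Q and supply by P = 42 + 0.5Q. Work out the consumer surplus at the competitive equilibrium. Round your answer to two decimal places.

Set 169 - 0.5Q = 42 + 0.5Q, which gives 127 = 1Q, so Q* = 127 and P* = 169 - 0.5(127) = 105.5.
The demand choke price is 169, so CS = (1/2)(Q*)(169 - P*) = (1/2)(127)(63.5) = 4032.25.

4032.25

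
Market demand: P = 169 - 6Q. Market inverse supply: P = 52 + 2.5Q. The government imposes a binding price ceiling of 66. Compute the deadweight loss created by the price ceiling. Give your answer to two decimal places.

Without the control, 169 - 6Q = 52 + 2.5Q so Q* = 13.7647 and P* = 86.4118.
At the ceiling price 66, quantity supplied is (66 - 52)/2.5 = 5.6; supply is the short side, so Q = 5.6 trades at P = 66.
The lost-trades triangle has base Q* - 5.6 = 8.1647 and height equal to the gap between the curves at Q = 5.6, which is 135.4 - 66 = 69.4. DWL = (1/2)(8.1647)(69.4) = 283.3153.

283.32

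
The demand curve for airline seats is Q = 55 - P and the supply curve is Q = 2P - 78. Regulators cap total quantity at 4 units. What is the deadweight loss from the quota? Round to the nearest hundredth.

Rewriting demand in inverse form: P = 55 - Q.
Rewriting supply in inverse form: P = 39 + 0.5Q.
Without the quota, 55 - Q = 39 + 0.5Q gives Q* = 10.6667.
At Q = 4 the demand price is 55 - (4) = 51 and the supply price is 39 + 0.5(4) = 41.
Deadweight loss is the triangle between the curves from 4 to 10.6667: (1/2)(51 - 41)(10.6667 - 4) = 33.3333.

33.33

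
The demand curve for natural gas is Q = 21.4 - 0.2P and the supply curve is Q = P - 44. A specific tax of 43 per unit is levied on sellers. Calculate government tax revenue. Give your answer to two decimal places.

Rewriting demand in inverse form: P = 107 - 5Q.
Rewriting supply in inverse form: P = 44 + Q.
Without the tax, 107 - 5Q = 44 + Q so Q* = 10.5 and P* = 54.5.
A tax on sellers shifts supply up by 43: 107 - 5Q = 44 + Q + 43, so Q_t = 3.3333. Buyers pay P_b = 90.3333; sellers receive P_s = P_b - 43 = 47.3333.
Tax revenue = t x Q_t = 43 x 3.3333 = 143.3333.

143.33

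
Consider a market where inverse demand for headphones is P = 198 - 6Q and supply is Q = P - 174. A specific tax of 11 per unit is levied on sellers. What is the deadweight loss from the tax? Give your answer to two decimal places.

8.64

Rewriting supply in inverse form: P = 174 + Q.
Pre-tax equilibrium: 198 - 6Q = 174 + Q gives Q* = 3.4286, P* = 177.4286.
A tax on sellers shifts supply up by 11: 198 - 6Q = 174 + Q + 11, so Q_t = 1.8571. Buyers pay P_b = 186.8571; sellers receive P_s = P_b - 11 = 175.8571.
The welfare triangle lost has base Q* - Q_t = 1.5714 and height t = 11, so DWL = (1/2)(1.5714)(11) = 8.6429.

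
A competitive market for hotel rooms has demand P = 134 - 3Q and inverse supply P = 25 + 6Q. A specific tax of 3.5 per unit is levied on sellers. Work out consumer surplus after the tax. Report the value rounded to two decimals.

Without the tax, 134 - 3Q = 25 + 6Q so Q* = 12.1111 and P* = 97.6667.
With the tax, sellers need 3.5 more per unit: 134 - 3Q = 25 + 6Q + 3.5, so Q_t = 11.7222. Buyers pay P_b = 98.8333; sellers receive P_s = P_b - 3.5 = 95.3333.
CS = (1/2)(Q_t)(134 - P_b) = (1/2)(11.7222)(35.1667) = 206.1157.

206.12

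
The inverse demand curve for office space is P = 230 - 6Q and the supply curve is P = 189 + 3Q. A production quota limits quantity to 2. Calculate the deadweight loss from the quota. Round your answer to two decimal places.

29.39

Unrestricted equilibrium: Q* = (230 - 189)/(6 + 3) = 4.5556.
At Q = 2 the demand price is 230 - 6(2) = 218 and the supply price is 189 + 3(2) = 195.
DWL = (1/2)(gap between curves at 2) x (Q* - 2) = (1/2)(23)(2.5556) = 29.3889.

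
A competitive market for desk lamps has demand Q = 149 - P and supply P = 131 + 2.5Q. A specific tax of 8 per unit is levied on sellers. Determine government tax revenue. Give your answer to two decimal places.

Rewriting demand in inverse form: P = 149 - Q.
Without the tax, 149 - Q = 131 + 2.5Q so Q* = 5.1429 and P* = 143.8571.
With the tax, sellers need 8 more per unit: 149 - Q = 131 + 2.5Q + 8, so Q_t = 2.8571. Buyers pay P_b = 146.1429; sellers receive P_s = P_b - 8 = 138.1429.
Tax revenue = t x Q_t = 8 x 2.8571 = 22.8571.

22.86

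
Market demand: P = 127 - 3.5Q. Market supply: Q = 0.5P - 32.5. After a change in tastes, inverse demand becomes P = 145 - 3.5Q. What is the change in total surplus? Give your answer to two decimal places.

Rewriting supply in inverse form: P = 65 + 2Q.
Initial equilibrium: Q_0 = 11.2727, P_0 = 87.5455; CS_0 = (1/2)(11.2727)(39.4545) = 222.3802, PS_0 = (1/2)(11.2727)(22.5455) = 127.0744.
New equilibrium: 145 - 3.5Q = 65 + 2Q gives Q_1 = 14.5455, P_1 = 94.0909; CS_1 = 370.2479, PS_1 = 211.5702.
Change in total surplus = (370.2479 + 211.5702) - (222.3802 + 127.0744) = 232.3636.

232.36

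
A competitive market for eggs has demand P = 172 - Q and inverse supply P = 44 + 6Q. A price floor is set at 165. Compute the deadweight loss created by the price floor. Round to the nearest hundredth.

445.79

Free-market equilibrium: 172 - Q = 44 + 6Q gives Q* = 18.2857, P* = 153.7143.
At P = 165, buyers demand (172 - 165)/1 = 7 while sellers would supply more, so the quantity traded is 7 at price 165.
At Q = 7 the demand price is 165 and the supply price is 86. Deadweight loss is the triangle between the curves from 7 to 18.2857: (1/2)(165 - 86)(18.2857 - 7) = 445.7857.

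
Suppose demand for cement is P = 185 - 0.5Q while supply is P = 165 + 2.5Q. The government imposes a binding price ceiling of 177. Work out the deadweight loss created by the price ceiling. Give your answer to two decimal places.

Free-market equilibrium: 185 - 0.5Q = 165 + 2.5Q gives Q* = 6.6667, P* = 181.6667.
At P = 177, sellers supply (177 - 165)/2.5 = 4.8 while buyers want more, so the quantity traded is 4.8 at price 177.
At Q = 4.8 the demand price is 182.6 and the supply price is 177. Deadweight loss is the triangle between the curves from 4.8 to 6.6667: (1/2)(182.6 - 177)(6.6667 - 4.8) = 5.2267.

5.23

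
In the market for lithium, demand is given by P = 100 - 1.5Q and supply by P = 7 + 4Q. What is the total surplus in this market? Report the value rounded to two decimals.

786.27

Setting demand equal to supply, 93 = 5.5Q, so Q* = 16.9091 and P* = 74.6364.
CS = (1/2)(16.9091)(25.3636) = 214.438 and PS = (1/2)(16.9091)(67.6364) = 571.8347, so total surplus = 786.2727.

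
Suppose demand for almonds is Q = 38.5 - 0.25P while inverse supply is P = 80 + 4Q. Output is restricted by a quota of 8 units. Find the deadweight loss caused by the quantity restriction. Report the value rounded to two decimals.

Rewriting demand in inverse form: P = 154 - 4Q.
Without the quota, 154 - 4Q = 80 + 4Q gives Q* = 9.25.
At Q = 8 the demand price is 154 - 4(8) = 122 and the supply price is 80 + 4(8) = 112.
DWL = (1/2)(gap between curves at 8) x (Q* - 8) = (1/2)(10)(1.25) = 6.25.

6.25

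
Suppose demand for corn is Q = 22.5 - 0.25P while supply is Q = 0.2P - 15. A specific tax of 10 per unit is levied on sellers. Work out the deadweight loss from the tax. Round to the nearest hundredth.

5.56

Rewriting demand in inverse form: P = 90 - 4Q.
Rewriting supply in inverse form: P = 75 + 5Q.
Without the tax, 90 - 4Q = 75 + 5Q so Q* = 1.6667 and P* = 83.3333.
With the tax, sellers need 10 more per unit: 90 - 4Q = 75 + 5Q + 10, so Q_t = 0.5556. Buyers pay P_b = 87.7778; sellers receive P_s = P_b - 10 = 77.7778.
Deadweight loss is the triangle between the curves from Q_t to Q*: (1/2)(1.6667 - 0.5556)(10) = 5.5556.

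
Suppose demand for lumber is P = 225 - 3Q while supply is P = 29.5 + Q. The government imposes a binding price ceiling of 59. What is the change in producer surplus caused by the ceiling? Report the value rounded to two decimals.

Free-market equilibrium: 225 - 3Q = 29.5 + Q gives Q* = 48.875, P* = 78.375.
At P = 59, sellers supply (59 - 29.5)/1 = 29.5 while buyers want more, so the quantity traded is 29.5 at price 59.
PS goes from (1/2)(48.875)(48.875) = 1194.3828 to 435.125 (computed as (59 - 29.5)(29.5) - (1/2)(1)(29.5)^2), a change of -759.2578.

-759.26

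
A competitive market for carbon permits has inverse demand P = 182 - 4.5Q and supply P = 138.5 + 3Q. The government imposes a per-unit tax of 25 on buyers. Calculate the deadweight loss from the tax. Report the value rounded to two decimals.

41.67

Without the tax, 182 - 4.5Q = 138.5 + 3Q so Q* = 5.8 and P* = 155.9.
With the tax, buyers' net willingness to pay falls by 25: (182 - 25) - 4.5Q = 138.5 + 3Q, so Q_t = 2.4667. Buyers pay P_b = 170.9; sellers receive P_s = P_b - 25 = 145.9.
The welfare triangle lost has base Q* - Q_t = 3.3333 and height t = 25, so DWL = (1/2)(3.3333)(25) = 41.6667.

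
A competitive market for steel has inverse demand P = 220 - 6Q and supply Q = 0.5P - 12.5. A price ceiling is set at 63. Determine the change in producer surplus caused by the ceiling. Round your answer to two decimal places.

-233.14

Rewriting supply in inverse form: P = 25 + 2Q.
Without the control, 220 - 6Q = 25 + 2Q so Q* = 24.375 and P* = 73.75.
At the ceiling price 63, quantity supplied is (63 - 25)/2 = 19; supply is the short side, so Q = 19 trades at P = 63.
PS goes from (1/2)(24.375)(48.75) = 594.1406 to 361 (computed as (63 - 25)(19) - (1/2)(2)(19)^2), a change of -233.1406.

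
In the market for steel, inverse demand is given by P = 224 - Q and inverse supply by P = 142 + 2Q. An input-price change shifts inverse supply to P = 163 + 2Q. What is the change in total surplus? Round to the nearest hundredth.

Initial equilibrium: Q_0 = 27.3333, P_0 = 196.6667; CS_0 = (1/2)(27.3333)(27.3333) = 373.5556, PS_0 = (1/2)(27.3333)(54.6667) = 747.1111.
New equilibrium: 224 - Q = 163 + 2Q gives Q_1 = 20.3333, P_1 = 203.6667; CS_1 = 206.7222, PS_1 = 413.4444.
Change in total surplus = (206.7222 + 413.4444) - (373.5556 + 747.1111) = -500.5.

-500.50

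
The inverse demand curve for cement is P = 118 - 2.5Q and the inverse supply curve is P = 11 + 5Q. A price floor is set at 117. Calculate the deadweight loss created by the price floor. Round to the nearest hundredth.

721.07

Free-market equilibrium: 118 - 2.5Q = 11 + 5Q gives Q* = 14.2667, P* = 82.3333.
At the floor price 117, quantity demanded is (118 - 117)/2.5 = 0.4; demand is the short side, so Q = 0.4 trades at P = 117.
At Q = 0.4 the demand price is 117 and the supply price is 13. Deadweight loss is the triangle between the curves from 0.4 to 14.2667: (1/2)(117 - 13)(14.2667 - 0.4) = 721.0667.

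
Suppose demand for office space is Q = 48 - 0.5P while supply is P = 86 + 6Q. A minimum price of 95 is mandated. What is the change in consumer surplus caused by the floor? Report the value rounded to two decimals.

Rewriting demand in inverse form: P = 96 - 2Q.
Without the control, 96 - 2Q = 86 + 6Q so Q* = 1.25 and P* = 93.5.
At the floor price 95, quantity demanded is (96 - 95)/2 = 0.5; demand is the short side, so Q = 0.5 trades at P = 95.
CS goes from (1/2)(1.25)(2.5) = 1.5625 to 0.25 (computed as (96 - 95)(0.5) - (1/2)(2)(0.5)^2), a change of -1.3125.

-1.31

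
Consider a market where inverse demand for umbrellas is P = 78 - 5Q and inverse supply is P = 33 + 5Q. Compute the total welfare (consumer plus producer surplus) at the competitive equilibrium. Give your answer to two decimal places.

101.25

Equilibrium: 78 - 5Q = 33 + 5Q, so Q* = 4.5 and P* = 55.5.
CS = (1/2)(4.5)(22.5) = 50.625 and PS = (1/2)(4.5)(22.5) = 50.625, so total surplus = 101.25.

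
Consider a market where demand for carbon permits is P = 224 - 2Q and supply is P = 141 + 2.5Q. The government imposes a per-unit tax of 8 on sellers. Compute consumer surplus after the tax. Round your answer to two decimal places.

Pre-tax equilibrium: 224 - 2Q = 141 + 2.5Q gives Q* = 18.4444, P* = 187.1111.
With the tax, sellers need 8 more per unit: 224 - 2Q = 141 + 2.5Q + 8, so Q_t = 16.6667. Buyers pay P_b = 190.6667; sellers receive P_s = P_b - 8 = 182.6667.
Consumer surplus is the triangle under demand above P_b: (1/2)(16.6667)(224 - 190.6667) = 277.7778.

277.78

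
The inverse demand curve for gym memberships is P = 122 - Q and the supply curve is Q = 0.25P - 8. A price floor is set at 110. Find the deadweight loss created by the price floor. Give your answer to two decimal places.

Rewriting supply in inverse form: P = 32 + 4Q.
Free-market equilibrium: 122 - Q = 32 + 4Q gives Q* = 18, P* = 104.
At P = 110, buyers demand (122 - 110)/1 = 12 while sellers would supply more, so the quantity traded is 12 at price 110.
The lost-trades triangle has base Q* - 12 = 6 and height equal to the gap between the curves at Q = 12, which is 110 - 80 = 30. DWL = (1/2)(6)(30) = 90.

90.00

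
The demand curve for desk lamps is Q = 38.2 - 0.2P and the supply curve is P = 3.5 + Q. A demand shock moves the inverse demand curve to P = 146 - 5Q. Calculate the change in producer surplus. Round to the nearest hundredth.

Rewriting demand in inverse form: P = 191 - 5Q.
Initial equilibrium: Q_0 = 31.25, P_0 = 34.75; CS_0 = (1/2)(31.25)(156.25) = 2441.4062, PS_0 = (1/2)(31.25)(31.25) = 488.2812.
New equilibrium: 146 - 5Q = 3.5 + Q gives Q_1 = 23.75, P_1 = 27.25; CS_1 = 1410.1562, PS_1 = 282.0312.
Change in producer surplus = 282.0312 - 488.2812 = -206.25.

-206.25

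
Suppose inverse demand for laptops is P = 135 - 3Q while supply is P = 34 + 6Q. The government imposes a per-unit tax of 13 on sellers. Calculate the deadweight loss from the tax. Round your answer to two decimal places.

Pre-tax equilibrium: 135 - 3Q = 34 + 6Q gives Q* = 11.2222, P* = 101.3333.
With the tax, sellers need 13 more per unit: 135 - 3Q = 34 + 6Q + 13, so Q_t = 9.7778. Buyers pay P_b = 105.6667; sellers receive P_s = P_b - 13 = 92.6667.
Deadweight loss is the triangle between the curves from Q_t to Q*: (1/2)(11.2222 - 9.7778)(13) = 9.3889.

9.39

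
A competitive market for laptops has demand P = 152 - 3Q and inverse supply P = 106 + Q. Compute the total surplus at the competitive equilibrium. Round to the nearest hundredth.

Set 152 - 3Q = 106 + Q, which gives 46 = 4Q, so Q* = 11.5 and P* = 152 - 3(11.5) = 117.5.
Total surplus is the full triangle between the curves from 0 to Q*: (1/2)(11.5)(152 - 106) = 264.5.

264.50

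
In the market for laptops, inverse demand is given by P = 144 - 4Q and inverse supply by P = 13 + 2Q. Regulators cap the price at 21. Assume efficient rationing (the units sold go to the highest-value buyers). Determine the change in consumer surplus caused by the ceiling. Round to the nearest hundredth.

Without the control, 144 - 4Q = 13 + 2Q so Q* = 21.8333 and P* = 56.6667.
At the ceiling price 21, quantity supplied is (21 - 13)/2 = 4; supply is the short side, so Q = 4 trades at P = 21.
CS goes from (1/2)(21.8333)(87.3333) = 953.3889 to 460 (computed as (144 - 21)(4) - (1/2)(4)(4)^2), a change of -493.3889.

-493.39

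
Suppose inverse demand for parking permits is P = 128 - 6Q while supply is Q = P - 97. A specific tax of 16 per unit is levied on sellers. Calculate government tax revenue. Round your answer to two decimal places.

Rewriting supply in inverse form: P = 97 + Q.
Pre-tax equilibrium: 128 - 6Q = 97 + Q gives Q* = 4.4286, P* = 101.4286.
A tax on sellers shifts supply up by 16: 128 - 6Q = 97 + Q + 16, so Q_t = 2.1429. Buyers pay P_b = 115.1429; sellers receive P_s = P_b - 16 = 99.1429.
Tax revenue = t x Q_t = 16 x 2.1429 = 34.2857.

34.29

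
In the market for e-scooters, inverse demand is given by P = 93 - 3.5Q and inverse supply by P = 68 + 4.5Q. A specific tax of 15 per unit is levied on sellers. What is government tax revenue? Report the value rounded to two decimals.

Without the tax, 93 - 3.5Q = 68 + 4.5Q so Q* = 3.125 and P* = 82.0625.
With the tax, sellers need 15 more per unit: 93 - 3.5Q = 68 + 4.5Q + 15, so Q_t = 1.25. Buyers pay P_b = 88.625; sellers receive P_s = P_b - 15 = 73.625.
Tax revenue = t x Q_t = 15 x 1.25 = 18.75.

18.75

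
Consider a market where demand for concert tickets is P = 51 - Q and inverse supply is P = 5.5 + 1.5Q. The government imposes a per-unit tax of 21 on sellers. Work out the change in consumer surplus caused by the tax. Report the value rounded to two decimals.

Pre-tax equilibrium: 51 - Q = 5.5 + 1.5Q gives Q* = 18.2, P* = 32.8.
A tax on sellers shifts supply up by 21: 51 - Q = 5.5 + 1.5Q + 21, so Q_t = 9.8. Buyers pay P_b = 41.2; sellers receive P_s = P_b - 21 = 20.2.
CS falls from (1/2)(18.2)(18.2) = 165.62 to (1/2)(9.8)(9.8) = 48.02, a change of -117.6.

-117.60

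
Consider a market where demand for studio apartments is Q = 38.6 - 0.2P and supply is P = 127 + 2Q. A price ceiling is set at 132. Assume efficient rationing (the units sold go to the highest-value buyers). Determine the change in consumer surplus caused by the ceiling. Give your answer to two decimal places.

-85.37

Rewriting demand in inverse form: P = 193 - 5Q.
Free-market equilibrium: 193 - 5Q = 127 + 2Q gives Q* = 9.4286, P* = 145.8571.
At the ceiling price 132, quantity supplied is (132 - 127)/2 = 2.5; supply is the short side, so Q = 2.5 trades at P = 132.
CS goes from (1/2)(9.4286)(47.1429) = 222.2449 to 136.875 (computed as (193 - 132)(2.5) - (1/2)(5)(2.5)^2), a change of -85.3699.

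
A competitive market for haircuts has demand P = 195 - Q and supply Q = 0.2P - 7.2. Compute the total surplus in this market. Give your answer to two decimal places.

2106.75

Rewriting supply in inverse form: P = 36 + 5Q.
Equilibrium: 195 - Q = 36 + 5Q, so Q* = 26.5 and P* = 168.5.
CS = (1/2)(26.5)(26.5) = 351.125 and PS = (1/2)(26.5)(132.5) = 1755.625, so total surplus = 2106.75.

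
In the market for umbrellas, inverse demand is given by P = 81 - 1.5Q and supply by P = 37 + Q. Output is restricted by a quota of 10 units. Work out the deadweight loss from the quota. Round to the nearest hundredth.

72.20

Unrestricted equilibrium: Q* = (81 - 37)/(1.5 + 1) = 17.6.
At Q = 10 the demand price is 81 - 1.5(10) = 66 and the supply price is 37 + (10) = 47.
Deadweight loss is the triangle between the curves from 10 to 17.6: (1/2)(66 - 47)(17.6 - 10) = 72.2.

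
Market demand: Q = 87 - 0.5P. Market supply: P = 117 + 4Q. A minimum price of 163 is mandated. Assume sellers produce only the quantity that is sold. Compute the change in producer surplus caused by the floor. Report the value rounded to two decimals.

12.00

Rewriting demand in inverse form: P = 174 - 2Q.
Free-market equilibrium: 174 - 2Q = 117 + 4Q gives Q* = 9.5, P* = 155.
At the floor price 163, quantity demanded is (174 - 163)/2 = 5.5; demand is the short side, so Q = 5.5 trades at P = 163.
PS goes from (1/2)(9.5)(38) = 180.5 to 192.5 (computed as (163 - 117)(5.5) - (1/2)(4)(5.5)^2), a change of 12.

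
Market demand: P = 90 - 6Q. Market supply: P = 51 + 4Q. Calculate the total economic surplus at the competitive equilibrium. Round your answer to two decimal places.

Equilibrium: 90 - 6Q = 51 + 4Q, so Q* = 3.9 and P* = 66.6.
CS = (1/2)(3.9)(23.4) = 45.63 and PS = (1/2)(3.9)(15.6) = 30.42, so total surplus = 76.05.

76.05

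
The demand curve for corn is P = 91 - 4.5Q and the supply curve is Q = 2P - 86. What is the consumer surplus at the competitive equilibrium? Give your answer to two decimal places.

207.36

Rewriting supply in inverse form: P = 43 + 0.5Q.
Equilibrium: 91 - 4.5Q = 43 + 0.5Q, so Q* = 9.6 and P* = 47.8.
The demand choke price is 91, so CS = (1/2)(Q*)(91 - P*) = (1/2)(9.6)(43.2) = 207.36.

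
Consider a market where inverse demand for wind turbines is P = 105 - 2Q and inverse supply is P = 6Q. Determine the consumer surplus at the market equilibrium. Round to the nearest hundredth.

Set 105 - 2Q = 6Q, which gives 105 = 8Q, so Q* = 13.125 and P* = 105 - 2(13.125) = 78.75.
Consumer surplus is the triangle under demand above P*: (1/2)(13.125)(105 - 78.75) = (1/2)(13.125)(26.25) = 172.2656.

172.27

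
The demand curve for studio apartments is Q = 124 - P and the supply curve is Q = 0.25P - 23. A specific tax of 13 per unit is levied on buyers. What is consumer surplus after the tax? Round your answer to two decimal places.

7.22

Rewriting demand in inverse form: P = 124 - Q.
Rewriting supply in inverse form: P = 92 + 4Q.
Without the tax, 124 - Q = 92 + 4Q so Q* = 6.4 and P* = 117.6.
With the tax, buyers' net willingness to pay falls by 13: (124 - 13) - Q = 92 + 4Q, so Q_t = 3.8. Buyers pay P_b = 120.2; sellers receive P_s = P_b - 13 = 107.2.
Consumer surplus is the triangle under demand above P_b: (1/2)(3.8)(124 - 120.2) = 7.22.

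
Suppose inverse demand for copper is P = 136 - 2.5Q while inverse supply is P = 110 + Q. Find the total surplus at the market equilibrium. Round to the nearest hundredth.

96.57

Set 136 - 2.5Q = 110 + Q, which gives 26 = 3.5Q, so Q* = 7.4286 and P* = 136 - 2.5(7.4286) = 117.4286.
Total surplus is the full triangle between the curves from 0 to Q*: (1/2)(7.4286)(136 - 110) = 96.5714.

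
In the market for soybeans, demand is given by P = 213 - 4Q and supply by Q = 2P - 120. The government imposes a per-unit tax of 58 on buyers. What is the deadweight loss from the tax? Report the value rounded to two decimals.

Rewriting supply in inverse form: P = 60 + 0.5Q.
Without the tax, 213 - 4Q = 60 + 0.5Q so Q* = 34 and P* = 77.
With the tax, buyers' net willingness to pay falls by 58: (213 - 58) - 4Q = 60 + 0.5Q, so Q_t = 21.1111. Buyers pay P_b = 128.5556; sellers receive P_s = P_b - 58 = 70.5556.
Deadweight loss is the triangle between the curves from Q_t to Q*: (1/2)(34 - 21.1111)(58) = 373.7778.

373.78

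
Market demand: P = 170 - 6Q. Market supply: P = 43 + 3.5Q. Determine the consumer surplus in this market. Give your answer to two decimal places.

536.14

Equilibrium: 170 - 6Q = 43 + 3.5Q, so Q* = 13.3684 and P* = 89.7895.
CS is the area between the demand curve and P* from 0 to Q*: (1/2)(13.3684)(80.2105) = 536.144.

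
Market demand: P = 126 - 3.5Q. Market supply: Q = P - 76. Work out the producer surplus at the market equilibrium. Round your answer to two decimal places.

Rewriting supply in inverse form: P = 76 + Q.
Setting demand equal to supply, 50 = 4.5Q, so Q* = 11.1111 and P* = 87.1111.
Producer surplus is the triangle above supply below P*: (1/2)(11.1111)(87.1111 - 76) = (1/2)(11.1111)(11.1111) = 61.7284.

61.73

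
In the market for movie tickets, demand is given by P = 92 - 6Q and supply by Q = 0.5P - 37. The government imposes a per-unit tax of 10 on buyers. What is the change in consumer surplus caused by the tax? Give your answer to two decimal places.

Rewriting supply in inverse form: P = 74 + 2Q.
Pre-tax equilibrium: 92 - 6Q = 74 + 2Q gives Q* = 2.25, P* = 78.5.
A tax on buyers shifts demand down by 10: (92 - 10) - 6Q = 74 + 2Q, so Q_t = 1. Buyers pay P_b = 86; sellers receive P_s = P_b - 10 = 76.
Consumers lose the trapezoid between P* and P_b out to Q_t plus the triangle from Q_t to Q*: change in CS = 3 - 15.1875 = -12.1875.

-12.19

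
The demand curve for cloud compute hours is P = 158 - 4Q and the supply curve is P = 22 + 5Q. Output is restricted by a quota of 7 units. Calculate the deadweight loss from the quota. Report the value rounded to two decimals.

Unrestricted equilibrium: Q* = (158 - 22)/(4 + 5) = 15.1111.
At Q = 7 the demand price is 158 - 4(7) = 130 and the supply price is 22 + 5(7) = 57.
Deadweight loss is the triangle between the curves from 7 to 15.1111: (1/2)(130 - 57)(15.1111 - 7) = 296.0556.

296.06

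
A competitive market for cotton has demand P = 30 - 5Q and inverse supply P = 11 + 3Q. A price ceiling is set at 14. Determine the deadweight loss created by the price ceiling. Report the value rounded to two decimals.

7.56

Free-market equilibrium: 30 - 5Q = 11 + 3Q gives Q* = 2.375, P* = 18.125.
At P = 14, sellers supply (14 - 11)/3 = 1 while buyers want more, so the quantity traded is 1 at price 14.
At Q = 1 the demand price is 25 and the supply price is 14. Deadweight loss is the triangle between the curves from 1 to 2.375: (1/2)(25 - 14)(2.375 - 1) = 7.5625.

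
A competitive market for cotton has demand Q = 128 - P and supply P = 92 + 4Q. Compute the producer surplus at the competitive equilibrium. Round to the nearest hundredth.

103.68

Rewriting demand in inverse form: P = 128 - Q.
Set 128 - Q = 92 + 4Q, which gives 36 = 5Q, so Q* = 7.2 and P* = 128 - (7.2) = 120.8.
The supply curve's price intercept is 92, so PS = (1/2)(Q*)(P* - 92) = (1/2)(7.2)(28.8) = 103.68.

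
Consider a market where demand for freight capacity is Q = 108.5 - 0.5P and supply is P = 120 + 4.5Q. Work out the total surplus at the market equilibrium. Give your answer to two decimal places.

723.77

Rewriting demand in inverse form: P = 217 - 2Q.
Set 217 - 2Q = 120 + 4.5Q, which gives 97 = 6.5Q, so Q* = 14.9231 and P* = 217 - 2(14.9231) = 187.1538.
Total surplus is the full triangle between the curves from 0 to Q*: (1/2)(14.9231)(217 - 120) = 723.7692.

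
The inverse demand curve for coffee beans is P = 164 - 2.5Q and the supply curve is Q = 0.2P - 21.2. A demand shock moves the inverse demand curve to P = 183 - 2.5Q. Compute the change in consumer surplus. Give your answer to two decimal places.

57.00

Rewriting supply in inverse form: P = 106 + 5Q.
Initial equilibrium: Q_0 = 7.7333, P_0 = 144.6667; CS_0 = (1/2)(7.7333)(19.3333) = 74.7556, PS_0 = (1/2)(7.7333)(38.6667) = 149.5111.
New equilibrium: 183 - 2.5Q = 106 + 5Q gives Q_1 = 10.2667, P_1 = 157.3333; CS_1 = 131.7556, PS_1 = 263.5111.
Change in consumer surplus = 131.7556 - 74.7556 = 57.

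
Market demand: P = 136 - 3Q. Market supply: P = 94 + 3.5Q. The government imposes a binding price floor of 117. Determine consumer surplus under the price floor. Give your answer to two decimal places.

60.17

Without the control, 136 - 3Q = 94 + 3.5Q so Q* = 6.4615 and P* = 116.6154.
At the floor price 117, quantity demanded is (136 - 117)/3 = 6.3333; demand is the short side, so Q = 6.3333 trades at P = 117.
CS is the triangle under demand above 117: (1/2)(6.3333)(136 - 117) = 60.1667.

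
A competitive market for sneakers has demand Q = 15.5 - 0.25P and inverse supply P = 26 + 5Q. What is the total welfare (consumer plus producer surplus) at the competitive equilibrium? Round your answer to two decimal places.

Rewriting demand in inverse form: P = 62 - 4Q.
Set 62 - 4Q = 26 + 5Q, which gives 36 = 9Q, so Q* = 4 and P* = 62 - 4(4) = 46.
Total surplus is the full triangle between the curves from 0 to Q*: (1/2)(4)(62 - 26) = 72.

72.00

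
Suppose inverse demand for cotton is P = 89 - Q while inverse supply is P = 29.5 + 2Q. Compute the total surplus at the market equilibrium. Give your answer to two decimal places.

590.04

Setting demand equal to supply, 59.5 = 3Q, so Q* = 19.8333 and P* = 69.1667.
CS = (1/2)(19.8333)(19.8333) = 196.6806 and PS = (1/2)(19.8333)(39.6667) = 393.3611, so total surplus = 590.0417.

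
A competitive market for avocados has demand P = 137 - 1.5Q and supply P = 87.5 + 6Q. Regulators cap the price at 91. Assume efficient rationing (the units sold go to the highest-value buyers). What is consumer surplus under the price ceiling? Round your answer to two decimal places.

26.58

Without the control, 137 - 1.5Q = 87.5 + 6Q so Q* = 6.6 and P* = 127.1.
At P = 91, sellers supply (91 - 87.5)/6 = 0.5833 while buyers want more, so the quantity traded is 0.5833 at price 91.
The demand price at Q = 0.5833 is 136.125. CS is the trapezoid between demand and 91 over [0, 0.5833]: (1/2)[(137 - 91) + (136.125 - 91)](0.5833) = 26.5781.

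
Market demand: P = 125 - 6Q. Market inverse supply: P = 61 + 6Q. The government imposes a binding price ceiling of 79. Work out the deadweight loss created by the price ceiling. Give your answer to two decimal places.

32.67

Free-market equilibrium: 125 - 6Q = 61 + 6Q gives Q* = 5.3333, P* = 93.
At the ceiling price 79, quantity supplied is (79 - 61)/6 = 3; supply is the short side, so Q = 3 trades at P = 79.
At Q = 3 the demand price is 107 and the supply price is 79. Deadweight loss is the triangle between the curves from 3 to 5.3333: (1/2)(107 - 79)(5.3333 - 3) = 32.6667.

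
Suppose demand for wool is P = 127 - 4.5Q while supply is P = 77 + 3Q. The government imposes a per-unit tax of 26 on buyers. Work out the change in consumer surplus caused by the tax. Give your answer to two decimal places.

-76.96

Pre-tax equilibrium: 127 - 4.5Q = 77 + 3Q gives Q* = 6.6667, P* = 97.
A tax on buyers shifts demand down by 26: (127 - 26) - 4.5Q = 77 + 3Q, so Q_t = 3.2. Buyers pay P_b = 112.6; sellers receive P_s = P_b - 26 = 86.6.
CS falls from (1/2)(6.6667)(30) = 100 to (1/2)(3.2)(14.4) = 23.04, a change of -76.96.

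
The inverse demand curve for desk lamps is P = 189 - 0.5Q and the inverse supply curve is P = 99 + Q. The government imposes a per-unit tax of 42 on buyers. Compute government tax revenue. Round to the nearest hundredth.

1344.00

Pre-tax equilibrium: 189 - 0.5Q = 99 + Q gives Q* = 60, P* = 159.
A tax on buyers shifts demand down by 42: (189 - 42) - 0.5Q = 99 + Q, so Q_t = 32. Buyers pay P_b = 173; sellers receive P_s = P_b - 42 = 131.
Revenue is the tax times quantity traded: 42 x 32 = 1344.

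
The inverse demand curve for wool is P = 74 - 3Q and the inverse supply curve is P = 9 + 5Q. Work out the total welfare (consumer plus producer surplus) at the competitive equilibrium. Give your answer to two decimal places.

264.06

Set 74 - 3Q = 9 + 5Q, which gives 65 = 8Q, so Q* = 8.125 and P* = 74 - 3(8.125) = 49.625.
CS = (1/2)(8.125)(24.375) = 99.0234 and PS = (1/2)(8.125)(40.625) = 165.0391, so total surplus = 264.0625.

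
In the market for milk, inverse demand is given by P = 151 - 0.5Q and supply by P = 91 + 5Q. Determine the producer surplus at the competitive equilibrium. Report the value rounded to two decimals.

Equilibrium: 151 - 0.5Q = 91 + 5Q, so Q* = 10.9091 and P* = 145.5455.
The supply curve's price intercept is 91, so PS = (1/2)(Q*)(P* - 91) = (1/2)(10.9091)(54.5455) = 297.5207.

297.52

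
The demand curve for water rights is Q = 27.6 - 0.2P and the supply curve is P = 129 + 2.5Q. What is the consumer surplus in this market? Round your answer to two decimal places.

Rewriting demand in inverse form: P = 138 - 5Q.
Setting demand equal to supply, 9 = 7.5Q, so Q* = 1.2 and P* = 132.
Consumer surplus is the triangle under demand above P*: (1/2)(1.2)(138 - 132) = (1/2)(1.2)(6) = 3.6.

3.60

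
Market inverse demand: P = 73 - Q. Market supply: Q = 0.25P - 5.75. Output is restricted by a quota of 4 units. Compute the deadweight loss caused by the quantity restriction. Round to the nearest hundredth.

Rewriting supply in inverse form: P = 23 + 4Q.
Unrestricted equilibrium: Q* = (73 - 23)/(1 + 4) = 10.
At Q = 4 the demand price is 73 - (4) = 69 and the supply price is 23 + 4(4) = 39.
Deadweight loss is the triangle between the curves from 4 to 10: (1/2)(69 - 39)(10 - 4) = 90.

90.00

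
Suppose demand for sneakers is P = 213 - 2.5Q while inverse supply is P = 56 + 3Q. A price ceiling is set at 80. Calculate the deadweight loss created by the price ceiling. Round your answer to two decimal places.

1160.82

Without the control, 213 - 2.5Q = 56 + 3Q so Q* = 28.5455 and P* = 141.6364.
At P = 80, sellers supply (80 - 56)/3 = 8 while buyers want more, so the quantity traded is 8 at price 80.
At Q = 8 the demand price is 193 and the supply price is 80. Deadweight loss is the triangle between the curves from 8 to 28.5455: (1/2)(193 - 80)(28.5455 - 8) = 1160.8182.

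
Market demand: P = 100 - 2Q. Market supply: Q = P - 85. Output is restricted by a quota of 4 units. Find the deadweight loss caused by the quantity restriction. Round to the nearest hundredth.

1.50

Rewriting supply in inverse form: P = 85 + Q.
Unrestricted equilibrium: Q* = (100 - 85)/(2 + 1) = 5.
At Q = 4 the demand price is 100 - 2(4) = 92 and the supply price is 85 + (4) = 89.
DWL = (1/2)(gap between curves at 4) x (Q* - 4) = (1/2)(3)(1) = 1.5.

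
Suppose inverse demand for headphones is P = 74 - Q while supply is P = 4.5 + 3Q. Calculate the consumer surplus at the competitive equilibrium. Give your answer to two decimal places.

150.95

Set 74 - Q = 4.5 + 3Q, which gives 69.5 = 4Q, so Q* = 17.375 and P* = 74 - (17.375) = 56.625.
CS is the area between the demand curve and P* from 0 to Q*: (1/2)(17.375)(17.375) = 150.9453.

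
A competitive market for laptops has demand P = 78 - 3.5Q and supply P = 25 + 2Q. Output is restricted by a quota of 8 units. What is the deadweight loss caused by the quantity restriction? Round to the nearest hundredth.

7.36

Unrestricted equilibrium: Q* = (78 - 25)/(3.5 + 2) = 9.6364.
At Q = 8 the demand price is 78 - 3.5(8) = 50 and the supply price is 25 + 2(8) = 41.
Deadweight loss is the triangle between the curves from 8 to 9.6364: (1/2)(50 - 41)(9.6364 - 8) = 7.3636.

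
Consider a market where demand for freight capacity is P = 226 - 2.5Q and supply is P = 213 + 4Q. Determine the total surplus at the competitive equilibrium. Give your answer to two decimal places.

13.00

Equilibrium: 226 - 2.5Q = 213 + 4Q, so Q* = 2 and P* = 221.
CS = (1/2)(2)(5) = 5 and PS = (1/2)(2)(8) = 8, so total surplus = 13.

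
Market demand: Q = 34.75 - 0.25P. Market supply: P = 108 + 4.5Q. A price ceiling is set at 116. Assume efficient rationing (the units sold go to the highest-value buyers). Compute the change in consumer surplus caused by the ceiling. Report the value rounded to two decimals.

7.97

Rewriting demand in inverse form: P = 139 - 4Q.
Free-market equilibrium: 139 - 4Q = 108 + 4.5Q gives Q* = 3.6471, P* = 124.4118.
At P = 116, sellers supply (116 - 108)/4.5 = 1.7778 while buyers want more, so the quantity traded is 1.7778 at price 116.
CS goes from (1/2)(3.6471)(14.5882) = 26.6021 to 34.5679 (computed as (139 - 116)(1.7778) - (1/2)(4)(1.7778)^2), a change of 7.9658.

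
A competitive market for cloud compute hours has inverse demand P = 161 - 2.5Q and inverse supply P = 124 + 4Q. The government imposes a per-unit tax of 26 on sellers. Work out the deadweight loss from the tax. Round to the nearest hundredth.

52.00

Without the tax, 161 - 2.5Q = 124 + 4Q so Q* = 5.6923 and P* = 146.7692.
With the tax, sellers need 26 more per unit: 161 - 2.5Q = 124 + 4Q + 26, so Q_t = 1.6923. Buyers pay P_b = 156.7692; sellers receive P_s = P_b - 26 = 130.7692.
The welfare triangle lost has base Q* - Q_t = 4 and height t = 26, so DWL = (1/2)(4)(26) = 52.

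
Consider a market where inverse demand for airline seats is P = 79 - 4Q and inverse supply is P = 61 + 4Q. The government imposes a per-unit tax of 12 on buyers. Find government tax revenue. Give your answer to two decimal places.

Without the tax, 79 - 4Q = 61 + 4Q so Q* = 2.25 and P* = 70.
With the tax, buyers' net willingness to pay falls by 12: (79 - 12) - 4Q = 61 + 4Q, so Q_t = 0.75. Buyers pay P_b = 76; sellers receive P_s = P_b - 12 = 64.
Tax revenue = t x Q_t = 12 x 0.75 = 9.

9.00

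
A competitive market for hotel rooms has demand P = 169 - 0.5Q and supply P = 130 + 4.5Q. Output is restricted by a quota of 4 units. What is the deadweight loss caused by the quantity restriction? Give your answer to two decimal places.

36.10

Without the quota, 169 - 0.5Q = 130 + 4.5Q gives Q* = 7.8.
At Q = 4 the demand price is 169 - 0.5(4) = 167 and the supply price is 130 + 4.5(4) = 148.
Deadweight loss is the triangle between the curves from 4 to 7.8: (1/2)(167 - 148)(7.8 - 4) = 36.1.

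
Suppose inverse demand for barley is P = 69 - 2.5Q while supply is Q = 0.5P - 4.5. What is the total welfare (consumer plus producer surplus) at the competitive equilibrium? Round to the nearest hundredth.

Rewriting supply in inverse form: P = 9 + 2Q.
Equilibrium: 69 - 2.5Q = 9 + 2Q, so Q* = 13.3333 and P* = 35.6667.
CS = (1/2)(13.3333)(33.3333) = 222.2222 and PS = (1/2)(13.3333)(26.6667) = 177.7778, so total surplus = 400.

400.00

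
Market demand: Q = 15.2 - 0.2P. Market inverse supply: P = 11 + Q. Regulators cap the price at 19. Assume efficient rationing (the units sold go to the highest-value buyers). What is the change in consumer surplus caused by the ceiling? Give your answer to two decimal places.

2.60

Rewriting demand in inverse form: P = 76 - 5Q.
Without the control, 76 - 5Q = 11 + Q so Q* = 10.8333 and P* = 21.8333.
At P = 19, sellers supply (19 - 11)/1 = 8 while buyers want more, so the quantity traded is 8 at price 19.
CS goes from (1/2)(10.8333)(54.1667) = 293.4028 to 296 (computed as (76 - 19)(8) - (1/2)(5)(8)^2), a change of 2.5972.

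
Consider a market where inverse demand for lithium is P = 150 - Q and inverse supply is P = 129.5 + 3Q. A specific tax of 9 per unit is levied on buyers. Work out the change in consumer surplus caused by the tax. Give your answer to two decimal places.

-9.00

Pre-tax equilibrium: 150 - Q = 129.5 + 3Q gives Q* = 5.125, P* = 144.875.
With the tax, buyers' net willingness to pay falls by 9: (150 - 9) - Q = 129.5 + 3Q, so Q_t = 2.875. Buyers pay P_b = 147.125; sellers receive P_s = P_b - 9 = 138.125.
Consumers lose the trapezoid between P* and P_b out to Q_t plus the triangle from Q_t to Q*: change in CS = 4.1328 - 13.1328 = -9.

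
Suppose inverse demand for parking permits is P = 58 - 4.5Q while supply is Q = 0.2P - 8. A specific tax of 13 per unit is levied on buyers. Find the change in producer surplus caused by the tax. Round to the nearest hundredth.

Rewriting supply in inverse form: P = 40 + 5Q.
Without the tax, 58 - 4.5Q = 40 + 5Q so Q* = 1.8947 and P* = 49.4737.
With the tax, buyers' net willingness to pay falls by 13: (58 - 13) - 4.5Q = 40 + 5Q, so Q_t = 0.5263. Buyers pay P_b = 55.6316; sellers receive P_s = P_b - 13 = 42.6316.
PS falls from (1/2)(1.8947)(9.4737) = 8.9751 to (1/2)(0.5263)(2.6316) = 0.6925, a change of -8.2825.

-8.28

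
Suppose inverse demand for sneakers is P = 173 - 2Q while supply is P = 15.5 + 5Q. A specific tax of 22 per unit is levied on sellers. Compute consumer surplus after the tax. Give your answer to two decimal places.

374.70

Without the tax, 173 - 2Q = 15.5 + 5Q so Q* = 22.5 and P* = 128.
A tax on sellers shifts supply up by 22: 173 - 2Q = 15.5 + 5Q + 22, so Q_t = 19.3571. Buyers pay P_b = 134.2857; sellers receive P_s = P_b - 22 = 112.2857.
CS = (1/2)(Q_t)(173 - P_b) = (1/2)(19.3571)(38.7143) = 374.699.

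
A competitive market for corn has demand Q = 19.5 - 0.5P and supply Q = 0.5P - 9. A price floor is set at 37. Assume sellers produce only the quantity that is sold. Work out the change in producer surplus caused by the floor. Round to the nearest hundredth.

Rewriting demand in inverse form: P = 39 - 2Q.
Rewriting supply in inverse form: P = 18 + 2Q.
Free-market equilibrium: 39 - 2Q = 18 + 2Q gives Q* = 5.25, P* = 28.5.
At the floor price 37, quantity demanded is (39 - 37)/2 = 1; demand is the short side, so Q = 1 trades at P = 37.
PS goes from (1/2)(5.25)(10.5) = 27.5625 to 18 (computed as (37 - 18)(1) - (1/2)(2)(1)^2), a change of -9.5625.

-9.56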